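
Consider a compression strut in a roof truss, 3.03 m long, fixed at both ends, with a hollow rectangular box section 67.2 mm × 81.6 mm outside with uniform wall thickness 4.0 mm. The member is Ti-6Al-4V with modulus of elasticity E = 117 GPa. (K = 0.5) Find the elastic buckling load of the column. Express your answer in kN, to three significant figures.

P_cr ≈ 398 kN

Inner dimensions: h_i = 81.6 − 2×4.0 = 73.60 mm, b_i = 67.2 − 2×4.0 = 59.20 mm
Weak-axis I_min = (h_o·b_o³ − h_i·b_i³)/12 with b_o = 67.2, b_i = 59.20 mm (shorter outer/inner sides).
I_min = (81.6×67.2³ − 73.60×59.20³)/12 = 7.910×10^5 mm⁴
I = 7.910×10^5 mm⁴ = 7.910×10^-7 m⁴
Effective length L_e = K·L = 0.5 × 3.03 = 1.515 m
P_cr = π²EI / L_e² = π² × 117×10⁹ × 7.910×10^-7 / 1.515² = 3.980×10^5 N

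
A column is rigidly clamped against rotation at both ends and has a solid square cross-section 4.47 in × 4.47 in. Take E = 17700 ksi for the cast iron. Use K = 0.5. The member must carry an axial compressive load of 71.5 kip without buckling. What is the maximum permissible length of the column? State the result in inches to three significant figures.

L_max ≈ 570 in

I = a⁴/12 = 4.47⁴/12 = 33.27 in⁴
At the buckling limit P_cr = P = 7.150×10^4 lb
From P_cr = π²EI/(K·L)²:  L = (1/K)·√(π²EI/P_cr) = (1/0.5)·√(π²×1.77×10^7×33.27/7.150×10^4)
L = 570 in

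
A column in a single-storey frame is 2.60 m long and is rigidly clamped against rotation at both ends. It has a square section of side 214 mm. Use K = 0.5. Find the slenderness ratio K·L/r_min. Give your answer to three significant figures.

I = a⁴/12 = 214⁴/12 = 1.748×10^8 mm⁴
A = 4.580×10^4 mm²;  r_min = √(I/A) = √(1.748×10^8/4.580×10^4) = 61.78 mm
L_e = K·L = 0.5 × 2.60 m = 1.300 m = 1300.0 mm
λ = L_e / r_min = 1300.0 / 61.78 = 21.0

λ ≈ 21.0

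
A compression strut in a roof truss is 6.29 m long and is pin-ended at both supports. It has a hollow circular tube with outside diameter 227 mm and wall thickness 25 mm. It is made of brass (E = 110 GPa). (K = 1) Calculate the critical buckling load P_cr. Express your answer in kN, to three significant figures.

P_cr ≈ 2250 kN

Inner diameter d_i = 227 − 2×25 = 177.0 mm
I = π(d_o⁴ − d_i⁴)/64 = π(227⁴ − 177.0⁴)/64 = 8.216×10^7 mm⁴
I = 8.216×10^7 mm⁴ = 8.216×10^-5 m⁴
Effective length L_e = K·L = 1 × 6.29 = 6.290 m
P_cr = π²EI / L_e² = π² × 110×10⁹ × 8.216×10^-5 / 6.290² = 2.254×10^6 N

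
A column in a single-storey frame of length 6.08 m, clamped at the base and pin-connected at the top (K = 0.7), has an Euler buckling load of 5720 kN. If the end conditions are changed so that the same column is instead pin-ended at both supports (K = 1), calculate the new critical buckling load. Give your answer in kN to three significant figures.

P_cr ∝ 1/K², so P_cr,new = P_cr,old × (K_old/K_new)² = 5720 × (0.7/1)²
= 5720 × 0.4900 = 2800 kN

P_cr ≈ 2800 kN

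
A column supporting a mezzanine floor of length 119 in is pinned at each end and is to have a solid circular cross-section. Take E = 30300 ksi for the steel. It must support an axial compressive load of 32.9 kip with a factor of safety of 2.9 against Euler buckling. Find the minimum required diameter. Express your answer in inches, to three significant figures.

d ≈ 3.10 in

Required P_cr = n·P = 2.9 × 32.9 = 95.41 kip
L_e = K·L = 1 × 119 = 119.0 in
Required I = P_cr·L_e²/(π²E) = 9.541×10^4 × 119.0² / (π² × 3.03×10^7) = 4.518 in⁴
Solid circle: I = πd⁴/64  ⇒  d = (64I/π)^(1/4) = (64×4.518/π)^(1/4) = 3.10 in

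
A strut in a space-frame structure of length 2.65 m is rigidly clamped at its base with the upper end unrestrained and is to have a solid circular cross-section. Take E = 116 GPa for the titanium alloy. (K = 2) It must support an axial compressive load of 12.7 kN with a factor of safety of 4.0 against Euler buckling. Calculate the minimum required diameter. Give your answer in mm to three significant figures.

d ≈ 71.0 mm

Required P_cr = n·P = 4.0 × 12.7 = 50.80 kN
L_e = K·L = 2 × 2.65 = 5.300 m
Required I = P_cr·L_e²/(π²E) = 5.080×10^4 × 5.300² / (π² × 1.16×10^11) = 1.246×10^-6 m⁴
I_req = 1.246×10^6 mm⁴
Solid circle: I = πd⁴/64  ⇒  d = (64I/π)^(1/4) = (64×1.246×10^6/π)^(1/4) = 71.0 mm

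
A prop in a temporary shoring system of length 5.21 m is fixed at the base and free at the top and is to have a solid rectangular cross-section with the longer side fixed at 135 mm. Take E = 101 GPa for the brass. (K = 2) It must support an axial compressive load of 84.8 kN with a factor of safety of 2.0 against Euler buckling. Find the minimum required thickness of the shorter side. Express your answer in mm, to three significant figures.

b ≈ 118 mm

Required P_cr = n·P = 2.0 × 84.8 = 169.6 kN
L_e = K·L = 2 × 5.21 = 10.42 m
Required I = P_cr·L_e²/(π²E) = 1.696×10^5 × 10.42² / (π² × 1.01×10^11) = 1.847×10^-5 m⁴
I_req = 1.847×10^7 mm⁴
Rectangle, weak axis: I_min = h·b³/12 with h = 135 mm fixed  ⇒  b = (12I/h)^(1/3) = 118 mm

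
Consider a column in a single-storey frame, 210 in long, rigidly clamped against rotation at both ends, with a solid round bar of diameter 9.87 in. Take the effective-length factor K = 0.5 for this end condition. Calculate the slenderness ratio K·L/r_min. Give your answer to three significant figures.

I = πd⁴/64 = π×9.87⁴/64 = 465.8 in⁴
A = 76.51 in²;  r_min = √(I/A) = √(465.8/76.51) = 2.468 in
L_e = K·L = 0.5 × 210 = 105.0 in
λ = L_e / r_min = 105.00 / 2.468 = 42.6

λ ≈ 42.6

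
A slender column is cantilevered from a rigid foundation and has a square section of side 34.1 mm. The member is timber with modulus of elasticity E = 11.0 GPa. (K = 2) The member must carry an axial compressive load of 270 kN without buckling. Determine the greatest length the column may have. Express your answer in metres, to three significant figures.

L_max ≈ 0.106 m

I = a⁴/12 = 34.1⁴/12 = 1.127×10^5 mm⁴
I = 1.127×10^-7 m⁴
At the buckling limit P_cr = P = 2.700×10^5 N
From P_cr = π²EI/(K·L)²:  L = (1/K)·√(π²EI/P_cr) = (1/2)·√(π²×1.10×10^10×1.127×10^-7/2.700×10^5)
L = 0.106 m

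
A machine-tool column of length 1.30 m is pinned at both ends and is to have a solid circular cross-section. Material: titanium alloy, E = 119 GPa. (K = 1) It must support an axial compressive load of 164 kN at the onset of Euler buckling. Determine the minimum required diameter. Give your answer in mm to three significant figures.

L_e = K·L = 1 × 1.30 = 1.300 m
Required I = P_cr·L_e²/(π²E) = 1.640×10^5 × 1.300² / (π² × 1.19×10^11) = 2.360×10^-7 m⁴
I_req = 2.360×10^5 mm⁴
Solid circle: I = πd⁴/64  ⇒  d = (64I/π)^(1/4) = (64×2.360×10^5/π)^(1/4) = 46.8 mm

d ≈ 46.8 mm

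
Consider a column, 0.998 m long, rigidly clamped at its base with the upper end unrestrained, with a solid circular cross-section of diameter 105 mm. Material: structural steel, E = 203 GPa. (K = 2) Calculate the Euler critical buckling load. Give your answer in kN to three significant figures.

P_cr ≈ 3000 kN

I = πd⁴/64 = π×105⁴/64 = 5.967×10^6 mm⁴
I = 5.967×10^6 mm⁴ = 5.967×10^-6 m⁴
Effective length L_e = K·L = 2 × 0.998 = 1.996 m
P_cr = π²EI / L_e² = π² × 203×10⁹ × 5.967×10^-6 / 1.996² = 3.001×10^6 N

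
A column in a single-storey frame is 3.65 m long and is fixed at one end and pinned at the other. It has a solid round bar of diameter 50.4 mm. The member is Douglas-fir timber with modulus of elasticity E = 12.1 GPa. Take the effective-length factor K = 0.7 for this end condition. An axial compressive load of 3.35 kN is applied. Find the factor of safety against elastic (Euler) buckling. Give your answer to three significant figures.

I = πd⁴/64 = π×50.4⁴/64 = 3.167×10^5 mm⁴
I = 3.167×10^5 mm⁴ = 3.167×10^-7 m⁴
Effective length L_e = K·L = 0.7 × 3.65 = 2.555 m
P_cr = π²EI / L_e² = π² × 12.1×10⁹ × 3.167×10^-7 / 2.555² = 5.794×10^3 N
Factor of safety n = P_cr / P = 5.7942 / 3.35 = 1.73

n ≈ 1.73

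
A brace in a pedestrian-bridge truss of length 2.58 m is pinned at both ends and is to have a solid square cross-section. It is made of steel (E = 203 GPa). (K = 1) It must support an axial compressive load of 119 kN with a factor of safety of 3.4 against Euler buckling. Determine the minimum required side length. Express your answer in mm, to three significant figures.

Required P_cr = n·P = 3.4 × 119 = 404.6 kN
L_e = K·L = 1 × 2.58 = 2.580 m
Required I = P_cr·L_e²/(π²E) = 4.046×10^5 × 2.580² / (π² × 2.03×10^11) = 1.344×10^-6 m⁴
I_req = 1.344×10^6 mm⁴
Solid square: I = a⁴/12  ⇒  a = (12I)^(1/4) = (12×1.344×10^6)^(1/4) = 63.4 mm

a ≈ 63.4 mm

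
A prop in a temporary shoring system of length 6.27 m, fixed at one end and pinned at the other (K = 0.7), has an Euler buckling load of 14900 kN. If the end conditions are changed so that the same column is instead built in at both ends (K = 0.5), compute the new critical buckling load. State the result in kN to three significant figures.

P_cr ∝ 1/K², so P_cr,new = P_cr,old × (K_old/K_new)² = 14900 × (0.7/0.5)²
= 14900 × 1.960 = 29200 kN

P_cr ≈ 29200 kN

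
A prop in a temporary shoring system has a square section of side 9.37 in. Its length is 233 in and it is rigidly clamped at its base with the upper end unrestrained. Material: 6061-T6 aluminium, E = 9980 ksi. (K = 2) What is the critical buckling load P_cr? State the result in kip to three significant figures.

P_cr ≈ 291 kip

I = a⁴/12 = 9.37⁴/12 = 642.4 in⁴
Effective length L_e = K·L = 2 × 233 = 466.0 in
P_cr = π²EI / L_e² = π² × 9980×10³ × 642.4 / 466.0² = 2.914×10^5 lb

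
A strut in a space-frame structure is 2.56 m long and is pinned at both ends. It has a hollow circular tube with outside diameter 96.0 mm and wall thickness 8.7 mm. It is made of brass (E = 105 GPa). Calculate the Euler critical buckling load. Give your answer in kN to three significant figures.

Inner diameter d_i = 96.0 − 2×8.7 = 78.60 mm
I = π(d_o⁴ − d_i⁴)/64 = π(96.0⁴ − 78.60⁴)/64 = 2.296×10^6 mm⁴
I = 2.296×10^6 mm⁴ = 2.296×10^-6 m⁴
Effective length L_e = K·L = 1 × 2.56 = 2.560 m
P_cr = π²EI / L_e² = π² × 105×10⁹ × 2.296×10^-6 / 2.560² = 3.630×10^5 N

P_cr ≈ 363 kN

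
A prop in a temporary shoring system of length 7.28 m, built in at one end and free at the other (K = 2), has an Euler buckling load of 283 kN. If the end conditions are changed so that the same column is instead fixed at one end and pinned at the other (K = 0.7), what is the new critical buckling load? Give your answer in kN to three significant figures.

P_cr ≈ 2310 kN

P_cr ∝ 1/K², so P_cr,new = P_cr,old × (K_old/K_new)² = 283 × (2/0.7)²
= 283 × 8.163 = 2310 kN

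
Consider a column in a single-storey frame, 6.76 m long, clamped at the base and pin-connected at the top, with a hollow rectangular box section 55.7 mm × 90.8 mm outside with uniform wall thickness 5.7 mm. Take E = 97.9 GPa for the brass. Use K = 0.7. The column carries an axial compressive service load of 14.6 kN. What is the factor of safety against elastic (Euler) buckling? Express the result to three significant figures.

n ≈ 2.16

Inner dimensions: h_i = 90.8 − 2×5.7 = 79.40 mm, b_i = 55.7 − 2×5.7 = 44.30 mm
Weak-axis I_min = (h_o·b_o³ − h_i·b_i³)/12 with b_o = 55.7, b_i = 44.30 mm (shorter outer/inner sides).
I_min = (90.8×55.7³ − 79.40×44.30³)/12 = 7.323×10^5 mm⁴
I = 7.323×10^5 mm⁴ = 7.323×10^-7 m⁴
Effective length L_e = K·L = 0.7 × 6.76 = 4.732 m
P_cr = π²EI / L_e² = π² × 97.9×10⁹ × 7.323×10^-7 / 4.732² = 3.160×10^4 N
Factor of safety n = P_cr / P = 31.602 / 14.6 = 2.16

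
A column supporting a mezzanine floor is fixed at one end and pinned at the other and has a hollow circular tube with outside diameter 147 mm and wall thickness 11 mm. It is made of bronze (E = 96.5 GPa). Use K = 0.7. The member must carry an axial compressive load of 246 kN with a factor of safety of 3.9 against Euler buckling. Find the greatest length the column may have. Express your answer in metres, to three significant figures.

Inner diameter d_i = 147 − 2×11 = 125.0 mm
I = π(d_o⁴ − d_i⁴)/64 = π(147⁴ − 125.0⁴)/64 = 1.094×10^7 mm⁴
I = 1.094×10^-5 m⁴
Required critical load P_cr = n·P = 3.9 × 246 = 959.4 kN = 9.594×10^5 N
From P_cr = π²EI/(K·L)²:  L = (1/K)·√(π²EI/P_cr) = (1/0.7)·√(π²×9.65×10^10×1.094×10^-5/9.594×10^5)
L = 4.71 m

L_max ≈ 4.71 m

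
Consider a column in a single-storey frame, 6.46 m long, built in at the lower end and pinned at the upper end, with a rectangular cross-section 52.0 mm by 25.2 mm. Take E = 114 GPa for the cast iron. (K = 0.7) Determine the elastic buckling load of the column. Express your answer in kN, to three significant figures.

Buckling occurs about the weak axis: I_min = h·b³/12 with b = 25.2 mm (the shorter side).
I_min = 52.0×25.2³/12 = 6.935×10^4 mm⁴
I = 6.935×10^4 mm⁴ = 6.935×10^-8 m⁴
Effective length L_e = K·L = 0.7 × 6.46 = 4.522 m
P_cr = π²EI / L_e² = π² × 114×10⁹ × 6.935×10^-8 / 4.522² = 3.816×10^3 N

P_cr ≈ 3.82 kN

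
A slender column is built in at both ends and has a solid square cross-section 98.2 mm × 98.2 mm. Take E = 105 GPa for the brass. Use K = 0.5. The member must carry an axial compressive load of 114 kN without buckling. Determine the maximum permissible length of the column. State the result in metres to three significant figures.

I = a⁴/12 = 98.2⁴/12 = 7.749×10^6 mm⁴
I = 7.749×10^-6 m⁴
At the buckling limit P_cr = P = 1.140×10^5 N
From P_cr = π²EI/(K·L)²:  L = (1/K)·√(π²EI/P_cr) = (1/0.5)·√(π²×1.05×10^11×7.749×10^-6/1.140×10^5)
L = 16.8 m

L_max ≈ 16.8 m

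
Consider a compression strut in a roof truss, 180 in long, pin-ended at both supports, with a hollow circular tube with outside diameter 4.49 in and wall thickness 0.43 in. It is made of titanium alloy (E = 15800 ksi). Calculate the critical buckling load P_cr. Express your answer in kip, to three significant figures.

Inner diameter d_i = 4.49 − 2×0.43 = 3.630 in
I = π(d_o⁴ − d_i⁴)/64 = π(4.49⁴ − 3.630⁴)/64 = 11.43 in⁴
Effective length L_e = K·L = 1 × 180 = 180.0 in
P_cr = π²EI / L_e² = π² × 15800×10³ × 11.43 / 180.0² = 5.500×10^4 lb

P_cr ≈ 55.0 kip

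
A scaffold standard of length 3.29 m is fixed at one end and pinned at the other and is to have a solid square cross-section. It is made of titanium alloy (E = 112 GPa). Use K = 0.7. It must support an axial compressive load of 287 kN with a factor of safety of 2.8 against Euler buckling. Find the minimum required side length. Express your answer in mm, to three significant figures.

a ≈ 82.5 mm

Required P_cr = n·P = 2.8 × 287 = 803.6 kN
L_e = K·L = 0.7 × 3.29 = 2.303 m
Required I = P_cr·L_e²/(π²E) = 8.036×10^5 × 2.303² / (π² × 1.12×10^11) = 3.856×10^-6 m⁴
I_req = 3.856×10^6 mm⁴
Solid square: I = a⁴/12  ⇒  a = (12I)^(1/4) = (12×3.856×10^6)^(1/4) = 82.5 mm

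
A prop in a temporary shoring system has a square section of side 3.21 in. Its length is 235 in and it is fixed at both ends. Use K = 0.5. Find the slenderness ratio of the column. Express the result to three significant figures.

λ ≈ 127

I = a⁴/12 = 3.21⁴/12 = 8.848 in⁴
A = 10.30 in²;  r_min = √(I/A) = √(8.848/10.30) = 0.9266 in
L_e = K·L = 0.5 × 235 = 117.5 in
λ = L_e / r_min = 117.50 / 0.9266 = 127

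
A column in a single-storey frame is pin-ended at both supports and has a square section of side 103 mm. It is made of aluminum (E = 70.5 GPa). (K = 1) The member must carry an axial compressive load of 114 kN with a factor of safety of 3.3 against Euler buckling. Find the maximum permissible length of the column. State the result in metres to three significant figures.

L_max ≈ 4.17 m

I = a⁴/12 = 103⁴/12 = 9.379×10^6 mm⁴
I = 9.379×10^-6 m⁴
Required critical load P_cr = n·P = 3.3 × 114 = 376.2 kN = 3.762×10^5 N
From P_cr = π²EI/(K·L)²:  L = (1/K)·√(π²EI/P_cr) = (1/1)·√(π²×7.05×10^10×9.379×10^-6/3.762×10^5)
L = 4.17 m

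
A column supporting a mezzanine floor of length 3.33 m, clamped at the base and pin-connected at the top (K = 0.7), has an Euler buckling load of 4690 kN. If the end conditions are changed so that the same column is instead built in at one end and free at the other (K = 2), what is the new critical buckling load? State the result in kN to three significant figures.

P_cr ∝ 1/K², so P_cr,new = P_cr,old × (K_old/K_new)² = 4690 × (0.7/2)²
= 4690 × 0.1225 = 575 kN

P_cr ≈ 575 kN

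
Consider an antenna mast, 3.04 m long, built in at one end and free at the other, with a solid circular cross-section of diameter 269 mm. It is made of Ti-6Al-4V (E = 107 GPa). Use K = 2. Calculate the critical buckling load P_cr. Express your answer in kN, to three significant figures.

P_cr ≈ 7340 kN

I = πd⁴/64 = π×269⁴/64 = 2.570×10^8 mm⁴
I = 2.570×10^8 mm⁴ = 2.570×10^-4 m⁴
Effective length L_e = K·L = 2 × 3.04 = 6.080 m
P_cr = π²EI / L_e² = π² × 107×10⁹ × 2.570×10^-4 / 6.080² = 7.343×10^6 N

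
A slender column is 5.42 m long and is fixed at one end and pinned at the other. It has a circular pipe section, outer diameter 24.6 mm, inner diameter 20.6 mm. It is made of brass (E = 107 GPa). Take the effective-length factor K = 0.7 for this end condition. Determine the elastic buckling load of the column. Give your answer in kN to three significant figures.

P_cr ≈ 0.670 kN

d_o = 24.6 mm, d_i = 20.6 mm
I = π(d_o⁴ − d_i⁴)/64 = π(24.6⁴ − 20.60⁴)/64 = 9.137×10^3 mm⁴
I = 9.137×10^3 mm⁴ = 9.137×10^-9 m⁴
Effective length L_e = K·L = 0.7 × 5.42 = 3.794 m
P_cr = π²EI / L_e² = π² × 107×10⁹ × 9.137×10^-9 / 3.794² = 670.3 N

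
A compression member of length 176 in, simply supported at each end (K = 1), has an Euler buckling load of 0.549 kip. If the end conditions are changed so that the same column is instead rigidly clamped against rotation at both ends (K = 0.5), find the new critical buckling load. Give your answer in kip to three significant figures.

P_cr ∝ 1/K², so P_cr,new = P_cr,old × (K_old/K_new)² = 0.549 × (1/0.5)²
= 0.549 × 4.000 = 2.20 kip

P_cr ≈ 2.20 kip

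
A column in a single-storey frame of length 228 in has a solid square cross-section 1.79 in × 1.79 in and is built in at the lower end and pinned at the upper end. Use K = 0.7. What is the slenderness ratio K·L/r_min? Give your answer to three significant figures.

I = a⁴/12 = 1.79⁴/12 = 0.8555 in⁴
A = 3.204 in²;  r_min = √(I/A) = √(0.8555/3.204) = 0.5167 in
L_e = K·L = 0.7 × 228 = 159.6 in
λ = L_e / r_min = 159.60 / 0.5167 = 309

λ ≈ 309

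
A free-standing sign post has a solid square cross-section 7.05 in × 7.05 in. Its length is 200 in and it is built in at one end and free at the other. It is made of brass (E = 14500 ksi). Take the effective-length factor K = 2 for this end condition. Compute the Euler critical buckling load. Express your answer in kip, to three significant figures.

I = a⁴/12 = 7.05⁴/12 = 205.9 in⁴
Effective length L_e = K·L = 2 × 200 = 400.0 in
P_cr = π²EI / L_e² = π² × 14500×10³ × 205.9 / 400.0² = 1.841×10^5 lb

P_cr ≈ 184 kip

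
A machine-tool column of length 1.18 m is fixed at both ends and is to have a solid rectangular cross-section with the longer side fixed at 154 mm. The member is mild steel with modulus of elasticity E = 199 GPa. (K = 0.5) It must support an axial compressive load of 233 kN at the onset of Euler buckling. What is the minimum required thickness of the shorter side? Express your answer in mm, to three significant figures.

L_e = K·L = 0.5 × 1.18 = 0.5900 m
Required I = P_cr·L_e²/(π²E) = 2.330×10^5 × 0.5900² / (π² × 1.99×10^11) = 4.130×10^-8 m⁴
I_req = 4.130×10^4 mm⁴
Rectangle, weak axis: I_min = h·b³/12 with h = 154 mm fixed  ⇒  b = (12I/h)^(1/3) = 14.8 mm

b ≈ 14.8 mm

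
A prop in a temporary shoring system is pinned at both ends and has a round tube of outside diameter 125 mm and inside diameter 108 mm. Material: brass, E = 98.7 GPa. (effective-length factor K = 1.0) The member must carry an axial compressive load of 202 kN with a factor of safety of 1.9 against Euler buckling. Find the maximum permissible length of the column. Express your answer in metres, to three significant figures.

L_max ≈ 3.67 m

d_o = 125 mm, d_i = 108 mm
I = π(d_o⁴ − d_i⁴)/64 = π(125⁴ − 108.0⁴)/64 = 5.306×10^6 mm⁴
I = 5.306×10^-6 m⁴
Required critical load P_cr = n·P = 1.9 × 202 = 383.8 kN = 3.838×10^5 N
From P_cr = π²EI/(K·L)²:  L = (1/K)·√(π²EI/P_cr) = (1/1)·√(π²×9.87×10^10×5.306×10^-6/3.838×10^5)
L = 3.67 m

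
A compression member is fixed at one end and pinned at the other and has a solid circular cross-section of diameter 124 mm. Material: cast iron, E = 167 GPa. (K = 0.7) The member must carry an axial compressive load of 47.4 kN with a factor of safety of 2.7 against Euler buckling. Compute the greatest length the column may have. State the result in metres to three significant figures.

I = πd⁴/64 = π×124⁴/64 = 1.161×10^7 mm⁴
I = 1.161×10^-5 m⁴
Required critical load P_cr = n·P = 2.7 × 47.4 = 128.0 kN = 1.280×10^5 N
From P_cr = π²EI/(K·L)²:  L = (1/K)·√(π²EI/P_cr) = (1/0.7)·√(π²×1.67×10^11×1.161×10^-5/1.280×10^5)
L = 17.5 m

L_max ≈ 17.5 m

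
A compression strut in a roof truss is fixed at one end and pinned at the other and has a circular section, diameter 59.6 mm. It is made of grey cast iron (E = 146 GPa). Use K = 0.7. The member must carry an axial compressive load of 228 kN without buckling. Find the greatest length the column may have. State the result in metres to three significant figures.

L_max ≈ 2.83 m

I = πd⁴/64 = π×59.6⁴/64 = 6.194×10^5 mm⁴
I = 6.194×10^-7 m⁴
At the buckling limit P_cr = P = 2.280×10^5 N
From P_cr = π²EI/(K·L)²:  L = (1/K)·√(π²EI/P_cr) = (1/0.7)·√(π²×1.46×10^11×6.194×10^-7/2.280×10^5)
L = 2.83 m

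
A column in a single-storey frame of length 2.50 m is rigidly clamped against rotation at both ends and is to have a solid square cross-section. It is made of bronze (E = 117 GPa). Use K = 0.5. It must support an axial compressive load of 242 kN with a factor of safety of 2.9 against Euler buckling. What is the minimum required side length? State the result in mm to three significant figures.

a ≈ 58.1 mm

Required P_cr = n·P = 2.9 × 242 = 701.8 kN
L_e = K·L = 0.5 × 2.50 = 1.250 m
Required I = P_cr·L_e²/(π²E) = 7.018×10^5 × 1.250² / (π² × 1.17×10^11) = 9.496×10^-7 m⁴
I_req = 9.496×10^5 mm⁴
Solid square: I = a⁴/12  ⇒  a = (12I)^(1/4) = (12×9.496×10^5)^(1/4) = 58.1 mm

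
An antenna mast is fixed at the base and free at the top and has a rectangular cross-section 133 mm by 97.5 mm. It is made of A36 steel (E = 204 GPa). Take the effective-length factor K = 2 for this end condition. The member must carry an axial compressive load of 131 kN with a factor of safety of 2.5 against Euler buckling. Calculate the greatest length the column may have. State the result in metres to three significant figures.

L_max ≈ 3.97 m

Buckling occurs about the weak axis: I_min = h·b³/12 with b = 97.5 mm (the shorter side).
I_min = 133×97.5³/12 = 1.027×10^7 mm⁴
I = 1.027×10^-5 m⁴
Required critical load P_cr = n·P = 2.5 × 131 = 327.5 kN = 3.275×10^5 N
From P_cr = π²EI/(K·L)²:  L = (1/K)·√(π²EI/P_cr) = (1/2)·√(π²×2.04×10^11×1.027×10^-5/3.275×10^5)
L = 3.97 m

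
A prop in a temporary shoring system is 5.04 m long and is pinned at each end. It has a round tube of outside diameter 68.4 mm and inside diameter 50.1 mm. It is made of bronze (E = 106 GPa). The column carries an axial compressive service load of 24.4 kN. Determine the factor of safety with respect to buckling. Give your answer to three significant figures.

n ≈ 1.29

d_o = 68.4 mm, d_i = 50.1 mm
I = π(d_o⁴ − d_i⁴)/64 = π(68.4⁴ − 50.10⁴)/64 = 7.652×10^5 mm⁴
I = 7.652×10^5 mm⁴ = 7.652×10^-7 m⁴
Effective length L_e = K·L = 1 × 5.04 = 5.040 m
P_cr = π²EI / L_e² = π² × 106×10⁹ × 7.652×10^-7 / 5.040² = 3.152×10^4 N
Factor of safety n = P_cr / P = 31.516 / 24.4 = 1.29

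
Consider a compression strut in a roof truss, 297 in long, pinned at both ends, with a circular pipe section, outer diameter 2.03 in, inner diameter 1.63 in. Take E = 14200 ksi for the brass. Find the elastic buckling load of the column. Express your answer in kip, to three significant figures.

P_cr ≈ 0.774 kip

d_o = 2.03 in, d_i = 1.63 in
I = π(d_o⁴ − d_i⁴)/64 = π(2.03⁴ − 1.630⁴)/64 = 0.4871 in⁴
Effective length L_e = K·L = 1 × 297 = 297.0 in
P_cr = π²EI / L_e² = π² × 14200×10³ × 0.4871 / 297.0² = 773.9 lb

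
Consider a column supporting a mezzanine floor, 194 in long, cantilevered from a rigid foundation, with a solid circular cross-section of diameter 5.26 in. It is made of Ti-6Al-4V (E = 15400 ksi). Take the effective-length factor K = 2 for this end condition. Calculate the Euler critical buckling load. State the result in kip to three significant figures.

I = πd⁴/64 = π×5.26⁴/64 = 37.58 in⁴
Effective length L_e = K·L = 2 × 194 = 388.0 in
P_cr = π²EI / L_e² = π² × 15400×10³ × 37.58 / 388.0² = 3.794×10^4 lb

P_cr ≈ 37.9 kip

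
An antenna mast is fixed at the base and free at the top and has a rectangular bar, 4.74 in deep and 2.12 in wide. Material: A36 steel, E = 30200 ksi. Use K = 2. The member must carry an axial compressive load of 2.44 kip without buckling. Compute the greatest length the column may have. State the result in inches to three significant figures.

L_max ≈ 339 in

Buckling occurs about the weak axis: I_min = h·b³/12 with b = 2.12 in (the shorter side).
I_min = 4.74×2.12³/12 = 3.764 in⁴
At the buckling limit P_cr = P = 2.440×10^3 lb
From P_cr = π²EI/(K·L)²:  L = (1/K)·√(π²EI/P_cr) = (1/2)·√(π²×3.02×10^7×3.764/2.440×10^3)
L = 339 in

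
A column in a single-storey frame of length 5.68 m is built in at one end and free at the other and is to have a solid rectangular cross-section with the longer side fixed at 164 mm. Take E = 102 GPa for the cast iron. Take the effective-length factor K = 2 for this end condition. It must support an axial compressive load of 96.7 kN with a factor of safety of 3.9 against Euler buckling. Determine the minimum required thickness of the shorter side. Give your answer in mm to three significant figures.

Required P_cr = n·P = 3.9 × 96.7 = 377.1 kN
L_e = K·L = 2 × 5.68 = 11.36 m
Required I = P_cr·L_e²/(π²E) = 3.771×10^5 × 11.36² / (π² × 1.02×10^11) = 4.834×10^-5 m⁴
I_req = 4.834×10^7 mm⁴
Rectangle, weak axis: I_min = h·b³/12 with h = 164 mm fixed  ⇒  b = (12I/h)^(1/3) = 152 mm

b ≈ 152 mm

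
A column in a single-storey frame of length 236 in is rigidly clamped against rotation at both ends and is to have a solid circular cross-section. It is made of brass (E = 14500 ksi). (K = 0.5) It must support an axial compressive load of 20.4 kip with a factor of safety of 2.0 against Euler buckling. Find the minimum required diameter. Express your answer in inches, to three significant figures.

d ≈ 3.00 in

Required P_cr = n·P = 2.0 × 20.4 = 40.80 kip
L_e = K·L = 0.5 × 236 = 118.0 in
Required I = P_cr·L_e²/(π²E) = 4.080×10^4 × 118.0² / (π² × 1.45×10^7) = 3.970 in⁴
Solid circle: I = πd⁴/64  ⇒  d = (64I/π)^(1/4) = (64×3.970/π)^(1/4) = 3.00 in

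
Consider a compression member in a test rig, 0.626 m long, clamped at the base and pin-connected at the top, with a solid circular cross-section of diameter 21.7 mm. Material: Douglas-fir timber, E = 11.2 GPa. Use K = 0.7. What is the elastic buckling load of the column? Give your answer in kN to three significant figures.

P_cr ≈ 6.27 kN

I = πd⁴/64 = π×21.7⁴/64 = 1.088×10^4 mm⁴
I = 1.088×10^4 mm⁴ = 1.088×10^-8 m⁴
Effective length L_e = K·L = 0.7 × 0.626 = 0.4382 m
P_cr = π²EI / L_e² = π² × 11.2×10⁹ × 1.088×10^-8 / 0.4382² = 6.266×10^3 N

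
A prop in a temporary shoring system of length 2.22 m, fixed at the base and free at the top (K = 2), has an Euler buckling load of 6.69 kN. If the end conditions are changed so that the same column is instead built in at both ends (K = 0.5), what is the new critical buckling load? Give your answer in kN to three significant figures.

P_cr ≈ 107 kN

P_cr ∝ 1/K², so P_cr,new = P_cr,old × (K_old/K_new)² = 6.69 × (2/0.5)²
= 6.69 × 16.00 = 107 kN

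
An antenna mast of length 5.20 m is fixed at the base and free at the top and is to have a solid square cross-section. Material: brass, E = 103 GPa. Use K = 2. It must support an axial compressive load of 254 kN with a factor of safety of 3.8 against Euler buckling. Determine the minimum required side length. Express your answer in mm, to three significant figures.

Required P_cr = n·P = 3.8 × 254 = 965.2 kN
L_e = K·L = 2 × 5.20 = 10.40 m
Required I = P_cr·L_e²/(π²E) = 9.652×10^5 × 10.40² / (π² × 1.03×10^11) = 1.027×10^-4 m⁴
I_req = 1.027×10^8 mm⁴
Solid square: I = a⁴/12  ⇒  a = (12I)^(1/4) = (12×1.027×10^8)^(1/4) = 187 mm

a ≈ 187 mm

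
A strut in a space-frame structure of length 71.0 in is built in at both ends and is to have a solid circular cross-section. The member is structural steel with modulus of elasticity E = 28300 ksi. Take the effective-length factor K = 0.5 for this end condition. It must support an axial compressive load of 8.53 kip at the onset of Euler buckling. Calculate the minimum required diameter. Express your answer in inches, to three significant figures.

d ≈ 0.941 in

L_e = K·L = 0.5 × 71.0 = 35.50 in
Required I = P_cr·L_e²/(π²E) = 8.530×10^3 × 35.50² / (π² × 2.83×10^7) = 3.849×10^-2 in⁴
Solid circle: I = πd⁴/64  ⇒  d = (64I/π)^(1/4) = (64×3.849×10^-2/π)^(1/4) = 0.941 in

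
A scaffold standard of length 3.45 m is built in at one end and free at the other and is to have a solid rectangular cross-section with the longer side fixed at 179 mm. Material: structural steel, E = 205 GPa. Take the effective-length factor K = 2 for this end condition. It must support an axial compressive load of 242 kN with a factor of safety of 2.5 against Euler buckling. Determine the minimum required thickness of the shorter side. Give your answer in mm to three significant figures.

b ≈ 98.5 mm

Required P_cr = n·P = 2.5 × 242 = 605.0 kN
L_e = K·L = 2 × 3.45 = 6.900 m
Required I = P_cr·L_e²/(π²E) = 6.050×10^5 × 6.900² / (π² × 2.05×10^11) = 1.424×10^-5 m⁴
I_req = 1.424×10^7 mm⁴
Rectangle, weak axis: I_min = h·b³/12 with h = 179 mm fixed  ⇒  b = (12I/h)^(1/3) = 98.5 mm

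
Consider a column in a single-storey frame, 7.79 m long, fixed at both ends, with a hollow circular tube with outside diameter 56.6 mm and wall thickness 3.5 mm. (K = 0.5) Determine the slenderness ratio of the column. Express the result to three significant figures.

Inner diameter d_i = 56.6 − 2×3.5 = 49.60 mm
I = π(d_o⁴ − d_i⁴)/64 = π(56.6⁴ − 49.60⁴)/64 = 2.067×10^5 mm⁴
A = 583.9 mm²;  r_min = √(I/A) = √(2.067×10^5/583.9) = 18.81 mm
L_e = K·L = 0.5 × 7.79 m = 3.895 m = 3895.0 mm
λ = L_e / r_min = 3895.0 / 18.81 = 207

λ ≈ 207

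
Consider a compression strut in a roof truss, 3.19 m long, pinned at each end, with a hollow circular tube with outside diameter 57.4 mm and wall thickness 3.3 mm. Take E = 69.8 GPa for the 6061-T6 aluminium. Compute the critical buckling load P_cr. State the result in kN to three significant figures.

P_cr ≈ 13.9 kN

Inner diameter d_i = 57.4 − 2×3.3 = 50.80 mm
I = π(d_o⁴ − d_i⁴)/64 = π(57.4⁴ − 50.80⁴)/64 = 2.060×10^5 mm⁴
I = 2.060×10^5 mm⁴ = 2.060×10^-7 m⁴
Effective length L_e = K·L = 1 × 3.19 = 3.190 m
P_cr = π²EI / L_e² = π² × 69.8×10⁹ × 2.060×10^-7 / 3.190² = 1.394×10^4 N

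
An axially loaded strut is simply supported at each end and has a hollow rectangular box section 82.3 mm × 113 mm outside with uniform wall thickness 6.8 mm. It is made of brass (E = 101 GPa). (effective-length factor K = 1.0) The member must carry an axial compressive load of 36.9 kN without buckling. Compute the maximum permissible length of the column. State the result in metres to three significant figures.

Inner dimensions: h_i = 113 − 2×6.8 = 99.40 mm, b_i = 82.3 − 2×6.8 = 68.70 mm
Weak-axis I_min = (h_o·b_o³ − h_i·b_i³)/12 with b_o = 82.3, b_i = 68.70 mm (shorter outer/inner sides).
I_min = (113×82.3³ − 99.40×68.70³)/12 = 2.563×10^6 mm⁴
I = 2.563×10^-6 m⁴
At the buckling limit P_cr = P = 3.690×10^4 N
From P_cr = π²EI/(K·L)²:  L = (1/K)·√(π²EI/P_cr) = (1/1)·√(π²×1.01×10^11×2.563×10^-6/3.690×10^4)
L = 8.32 m

L_max ≈ 8.32 m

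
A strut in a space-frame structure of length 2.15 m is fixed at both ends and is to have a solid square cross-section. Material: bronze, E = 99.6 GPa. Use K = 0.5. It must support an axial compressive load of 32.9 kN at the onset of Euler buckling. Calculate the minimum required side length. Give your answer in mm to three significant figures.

L_e = K·L = 0.5 × 2.15 = 1.075 m
Required I = P_cr·L_e²/(π²E) = 3.290×10^4 × 1.075² / (π² × 9.96×10^10) = 3.868×10^-8 m⁴
I_req = 3.868×10^4 mm⁴
Solid square: I = a⁴/12  ⇒  a = (12I)^(1/4) = (12×3.868×10^4)^(1/4) = 26.1 mm

a ≈ 26.1 mm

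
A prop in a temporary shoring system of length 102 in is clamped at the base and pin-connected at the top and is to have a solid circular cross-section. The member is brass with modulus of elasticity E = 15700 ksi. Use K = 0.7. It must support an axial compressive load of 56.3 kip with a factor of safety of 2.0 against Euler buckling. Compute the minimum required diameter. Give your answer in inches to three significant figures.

d ≈ 2.95 in

Required P_cr = n·P = 2.0 × 56.3 = 112.6 kip
L_e = K·L = 0.7 × 102 = 71.40 in
Required I = P_cr·L_e²/(π²E) = 1.126×10^5 × 71.40² / (π² × 1.57×10^7) = 3.705 in⁴
Solid circle: I = πd⁴/64  ⇒  d = (64I/π)^(1/4) = (64×3.705/π)^(1/4) = 2.95 in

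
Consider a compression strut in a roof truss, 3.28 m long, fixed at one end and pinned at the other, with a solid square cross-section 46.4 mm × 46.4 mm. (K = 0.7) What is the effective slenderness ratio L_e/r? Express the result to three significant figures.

I = a⁴/12 = 46.4⁴/12 = 3.863×10^5 mm⁴
A = 2.153×10^3 mm²;  r_min = √(I/A) = √(3.863×10^5/2.153×10^3) = 13.39 mm
L_e = K·L = 0.7 × 3.28 m = 2.296 m = 2296.0 mm
λ = L_e / r_min = 2296.0 / 13.39 = 171

λ ≈ 171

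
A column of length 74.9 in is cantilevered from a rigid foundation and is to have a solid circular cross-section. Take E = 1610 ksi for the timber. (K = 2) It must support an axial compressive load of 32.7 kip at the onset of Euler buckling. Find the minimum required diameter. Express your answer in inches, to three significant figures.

L_e = K·L = 2 × 74.9 = 149.8 in
Required I = P_cr·L_e²/(π²E) = 3.270×10^4 × 149.8² / (π² × 1.61×10^6) = 46.18 in⁴
Solid circle: I = πd⁴/64  ⇒  d = (64I/π)^(1/4) = (64×46.18/π)^(1/4) = 5.54 in

d ≈ 5.54 in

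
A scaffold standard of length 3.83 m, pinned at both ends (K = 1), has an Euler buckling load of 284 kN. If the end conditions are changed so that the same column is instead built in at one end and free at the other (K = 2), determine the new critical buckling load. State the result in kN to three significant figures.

P_cr ∝ 1/K², so P_cr,new = P_cr,old × (K_old/K_new)² = 284 × (1/2)²
= 284 × 0.2500 = 71.0 kN

P_cr ≈ 71.0 kN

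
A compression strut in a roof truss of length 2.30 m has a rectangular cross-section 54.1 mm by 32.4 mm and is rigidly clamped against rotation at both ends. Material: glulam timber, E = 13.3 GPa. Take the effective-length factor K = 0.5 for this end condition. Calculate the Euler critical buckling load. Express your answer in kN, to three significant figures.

P_cr ≈ 15.2 kN

Buckling occurs about the weak axis: I_min = h·b³/12 with b = 32.4 mm (the shorter side).
I_min = 54.1×32.4³/12 = 1.533×10^5 mm⁴
I = 1.533×10^5 mm⁴ = 1.533×10^-7 m⁴
Effective length L_e = K·L = 0.5 × 2.30 = 1.150 m
P_cr = π²EI / L_e² = π² × 13.3×10⁹ × 1.533×10^-7 / 1.150² = 1.522×10^4 N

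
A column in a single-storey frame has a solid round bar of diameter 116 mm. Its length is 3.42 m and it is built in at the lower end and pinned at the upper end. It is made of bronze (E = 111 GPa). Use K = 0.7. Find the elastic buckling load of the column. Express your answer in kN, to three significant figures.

I = πd⁴/64 = π×116⁴/64 = 8.888×10^6 mm⁴
I = 8.888×10^6 mm⁴ = 8.888×10^-6 m⁴
Effective length L_e = K·L = 0.7 × 3.42 = 2.394 m
P_cr = π²EI / L_e² = π² × 111×10⁹ × 8.888×10^-6 / 2.394² = 1.699×10^6 N

P_cr ≈ 1700 kN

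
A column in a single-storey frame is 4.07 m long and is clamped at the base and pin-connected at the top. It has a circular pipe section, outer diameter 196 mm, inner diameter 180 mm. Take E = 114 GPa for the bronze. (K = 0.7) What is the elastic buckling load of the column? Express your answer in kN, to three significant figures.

P_cr ≈ 2900 kN

d_o = 196 mm, d_i = 180 mm
I = π(d_o⁴ − d_i⁴)/64 = π(196⁴ − 180.0⁴)/64 = 2.091×10^7 mm⁴
I = 2.091×10^7 mm⁴ = 2.091×10^-5 m⁴
Effective length L_e = K·L = 0.7 × 4.07 = 2.849 m
P_cr = π²EI / L_e² = π² × 114×10⁹ × 2.091×10^-5 / 2.849² = 2.899×10^6 N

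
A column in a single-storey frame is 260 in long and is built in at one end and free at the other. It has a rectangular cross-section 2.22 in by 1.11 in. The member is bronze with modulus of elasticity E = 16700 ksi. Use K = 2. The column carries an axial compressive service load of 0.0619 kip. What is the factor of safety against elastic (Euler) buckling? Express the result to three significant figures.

Buckling occurs about the weak axis: I_min = h·b³/12 with b = 1.11 in (the shorter side).
I_min = 2.22×1.11³/12 = 0.2530 in⁴
Effective length L_e = K·L = 2 × 260 = 520.0 in
P_cr = π²EI / L_e² = π² × 16700×10³ × 0.2530 / 520.0² = 154.2 lb
Factor of safety n = P_cr / P = 0.15422 / 0.0619 = 2.49

n ≈ 2.49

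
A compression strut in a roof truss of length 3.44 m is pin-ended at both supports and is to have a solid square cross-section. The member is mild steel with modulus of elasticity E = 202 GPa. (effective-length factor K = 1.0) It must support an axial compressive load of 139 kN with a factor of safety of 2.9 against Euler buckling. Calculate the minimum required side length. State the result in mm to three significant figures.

a ≈ 73.2 mm

Required P_cr = n·P = 2.9 × 139 = 403.1 kN
L_e = K·L = 1 × 3.44 = 3.440 m
Required I = P_cr·L_e²/(π²E) = 4.031×10^5 × 3.440² / (π² × 2.02×10^11) = 2.393×10^-6 m⁴
I_req = 2.393×10^6 mm⁴
Solid square: I = a⁴/12  ⇒  a = (12I)^(1/4) = (12×2.393×10^6)^(1/4) = 73.2 mm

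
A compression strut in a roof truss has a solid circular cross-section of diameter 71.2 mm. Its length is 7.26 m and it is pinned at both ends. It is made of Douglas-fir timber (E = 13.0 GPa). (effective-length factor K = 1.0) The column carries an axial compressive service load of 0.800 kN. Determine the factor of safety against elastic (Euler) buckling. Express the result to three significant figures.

n ≈ 3.84

I = πd⁴/64 = π×71.2⁴/64 = 1.262×10^6 mm⁴
I = 1.262×10^6 mm⁴ = 1.262×10^-6 m⁴
Effective length L_e = K·L = 1 × 7.26 = 7.260 m
P_cr = π²EI / L_e² = π² × 13.0×10⁹ × 1.262×10^-6 / 7.260² = 3.071×10^3 N
Factor of safety n = P_cr / P = 3.0709 / 0.800 = 3.84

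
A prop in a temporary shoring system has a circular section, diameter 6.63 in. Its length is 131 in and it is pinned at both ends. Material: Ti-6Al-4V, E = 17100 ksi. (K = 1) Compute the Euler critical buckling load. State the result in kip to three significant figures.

I = πd⁴/64 = π×6.63⁴/64 = 94.85 in⁴
Effective length L_e = K·L = 1 × 131 = 131.0 in
P_cr = π²EI / L_e² = π² × 17100×10³ × 94.85 / 131.0² = 9.328×10^5 lb

P_cr ≈ 933 kip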